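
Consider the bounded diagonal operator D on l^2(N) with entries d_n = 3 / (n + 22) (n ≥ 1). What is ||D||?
||D|| = 3/23 (attained at n = 1)

For D diagonal, ||D|| = sup_n |d_n| = sup_n 3/(n + 22). This is positive and strictly decreasing in n, so the supremum is attained at n = 1: d_1 = 3/(1 + 22) = 3/23. Hence ||D|| = 3/23.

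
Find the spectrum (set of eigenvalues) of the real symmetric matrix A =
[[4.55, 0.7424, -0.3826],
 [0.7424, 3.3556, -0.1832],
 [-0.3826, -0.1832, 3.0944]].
sigma(A) ≈ {3, 5} (3 with multiplicity 2)

A is real symmetric, so its spectrum consists of real eigenvalues. Expanding the characteristic polynomial of the displayed matrix gives
  det(λ I - A) = p(λ) = λ^3 + (-11)λ^2 + (39)λ + (-45).
Solving p(λ) = 0 yields eigenvalues ≈ 3, 3, 5. (A is shown rounded to 4 decimals, so these recover the underlying integer eigenvalues to within that precision.)
Verification: the trace of A = 11 equals the sum of eigenvalues 11, and det(A) ≈ 44.9999 matches the eigenvalue product 45.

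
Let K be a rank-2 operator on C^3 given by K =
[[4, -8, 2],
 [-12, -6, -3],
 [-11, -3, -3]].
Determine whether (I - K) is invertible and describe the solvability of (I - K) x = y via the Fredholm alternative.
(I - K) is invertible (det(I - K) = -95 ≠ 0), so for every y in C^3 the equation (I - K) x = y has a unique solution.

K has rank 2 and factors as K = U V^T = u1 v1^T + u2 v2^T with u1 = (-2, -3, -2), v1 = (1, 3, 0), u2 = (2, -3, -3), v2 = (3, -1, 1) (multiplying out reproduces the displayed K). The nonzero eigenvalues of U V^T coincide with those of the 2 x 2 matrix G = V^T U = [[v1·u1, v1·u2], [v2·u1, v2·u2]] = [[-11, -7], [-5, 6]], and by the Sylvester determinant identity det(I_3 - U V^T) = det(I_2 - V^T U) = det([[12, 7], [5, -5]]) = (12)(-5) - (7)(5) = -95. (Direct check: I - K =
[[-3, 8, -2],
 [12, 7, 3],
 [11, 3, 4]]
has determinant -95.) The finite-dimensional Fredholm alternative says: either (I - K) is invertible, or ker(I - K) ≠ {0} and then range(I - K) = ker((I - K)^*)^⊥, with dim ker(I - K) = dim ker((I - K)^*). Since det(I - K) ≠ 0, 1 is not an eigenvalue of K and ker(I - K) = {0}, so we are in the first case: for every y there is a unique x = (I - K)^(-1) y. (Explicitly, by the Woodbury identity, (I - U V^T)^(-1) = I + U (I_2 - G)^(-1) V^T.)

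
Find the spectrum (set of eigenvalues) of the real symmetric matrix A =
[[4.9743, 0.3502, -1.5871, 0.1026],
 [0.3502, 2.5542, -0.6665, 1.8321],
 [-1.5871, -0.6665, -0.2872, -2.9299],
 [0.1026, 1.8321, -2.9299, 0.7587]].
sigma(A) ≈ {-3, 1, 4, 6}

A is real symmetric, so its spectrum consists of real eigenvalues. Expanding the characteristic polynomial of the displayed matrix gives
  det(λ I - A) = p(λ) = λ^4 + (-8)λ^3 + (1)λ^2 + (78)λ + (-72.0015).
Solving p(λ) = 0 yields eigenvalues ≈ -3, 1, 4, 6. (A is shown rounded to 4 decimals, so these recover the underlying integer eigenvalues to within that precision.)
Verification: the trace of A = 8 equals the sum of eigenvalues 8, and det(A) ≈ -72.0015 matches the eigenvalue product -72.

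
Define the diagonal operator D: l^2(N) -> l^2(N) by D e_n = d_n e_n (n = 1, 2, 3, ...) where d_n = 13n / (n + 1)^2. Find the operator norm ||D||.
||D|| = 13/4 (attained at n = 1)

For D diagonal, ||D|| = sup_n |d_n|. Treat f(x) = 13x / (x + 1)^2 for real x > 0. By the quotient rule, f'(x) = 13(1 - x)/(x + 1)^3, which is positive for x < 1 and negative for x > 1. So f has a unique maximum at x = 1, and since 1 is a positive integer, the supremum over n ≥ 1 is attained at n = 1: d_1 = 13·1/(1 + 1)^2 = 13·1/4 = 13/4. Hence ||D|| = 13/4.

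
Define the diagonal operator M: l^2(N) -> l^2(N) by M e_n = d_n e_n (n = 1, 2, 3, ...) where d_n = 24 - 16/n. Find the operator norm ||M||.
||M|| = 24

For a diagonal operator on l^2 with entries d_n, ||M|| = sup_n |d_n|. Here d_1 = 8, d_2 = 16, ..., and d_n = 24 - 16/n increases monotonically toward 24. All terms lie in [8, 24), so |d_n| = d_n and the supremum is the limit 24, which is not attained by any individual d_n. Hence ||M|| = 24.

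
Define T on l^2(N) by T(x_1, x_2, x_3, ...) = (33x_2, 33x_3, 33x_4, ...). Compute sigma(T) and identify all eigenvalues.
sigma(T) = closed disk {z in C : |z| ≤ 33}; sigma_p(T) = open disk {z in C : |z| < 33}

Note T = 33·V where V is the unit left shift (V x)_k = x_{k+1}; so sigma(T) = 33·sigma(V) and ||T|| = 33||V||. ||T x||^2 = 1089sum_{k≥2} |x_k|^2 ≤ 1089||x||^2, with equality on {x : x_1 = 0}, so ||T|| = 33. For any lambda with |lambda| < 33, set r = lambda/33 (|r| < 1); the vector x = (1, r, r^2, ...) is in l^2 and satisfies T x = 33(r, r^2, ...) = lambda x, so lambda is an eigenvalue. On the boundary |lambda| = 33 the geometric series diverges, so no l^2 eigenvector exists, but these lambda lie in the approximate point spectrum. Hence sigma(T) is the closed disk of radius 33 and sigma_p(T) is the open disk.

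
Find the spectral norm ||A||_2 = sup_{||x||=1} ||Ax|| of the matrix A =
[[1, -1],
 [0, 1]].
||A||_2 = sqrt((3 + sqrt(5))/2) ≈ 1.618 (= sqrt(largest eigenvalue of A^T A))

||A||_2 = sigma_max(A) = sqrt(lambda_max(A^T A)). Form the symmetric matrix M = A^T A =
[[1, -1],
 [-1, 2]].
Its characteristic polynomial (trace, determinant of M give the coefficients) is
  p(λ) = det(λ I - M) = λ^2 - 3λ + 1.
For λ^2 - 3λ + 1 the discriminant is 5. It is nonnegative but not a perfect square, so the roots are real and irrational: λ = (3 ± sqrt(5))/2 ≈ 2.618, 0.382.
So the eigenvalues of A^T A are ≈ 0.382, 2.618 (all ≥ 0, as they must be for A^T A). The largest is λ_max = (3 + sqrt(5))/2 ≈ 2.618, hence ||A||_2 = sqrt(λ_max) = sqrt((3 + sqrt(5))/2) ≈ 1.618.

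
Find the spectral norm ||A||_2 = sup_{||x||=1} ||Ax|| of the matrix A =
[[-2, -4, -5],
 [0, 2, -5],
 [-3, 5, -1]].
||A||_2 ≈ 7.4702 (= sqrt(largest eigenvalue of A^T A))

||A||_2 = sigma_max(A) = sqrt(lambda_max(A^T A)). Form the symmetric matrix M = A^T A =
[[13, -7, 13],
 [-7, 45, 5],
 [13, 5, 51]].
Its characteristic polynomial (trace, sum of principal 2x2 minors, determinant of M give the coefficients) is
  p(λ) = det(λ I - M) = λ^3 - 109λ^2 + 3300λ - 18496.
No integer candidate from the rational root theorem (±divisors of 18496) is a root, so the roots are irrational. The cubic discriminant is Δ = 342111632 > 0, so there are three distinct real roots. p(7) = -394 and p(8) = 1440 have opposite signs, so a root lies in (7, 8); Newton's method refines it to λ ≈ 7.2071. p(45) = 404 and p(46) = -4 have opposite signs, so a root lies in (45, 46); Newton's method refines it to λ ≈ 45.9895. p(55) = -346 and p(56) = 96 have opposite signs, so a root lies in (55, 56); Newton's method refines it to λ ≈ 55.8035. Check (Vieta): the three roots sum to 109, matching tr M = 109.
So the eigenvalues of A^T A are ≈ 7.2071, 45.9895, 55.8035 (all ≥ 0, as they must be for A^T A). The largest is λ_max ≈ 55.8035, hence ||A||_2 = sqrt(λ_max) ≈ 7.4702.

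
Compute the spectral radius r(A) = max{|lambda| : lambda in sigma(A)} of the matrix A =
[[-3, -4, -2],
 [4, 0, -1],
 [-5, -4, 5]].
r(A) ≈ 6.4814

The eigenvalues of A are the roots of its characteristic polynomial. With M = A (coefficients from the trace, the sum of principal 2x2 minors, and det A):
  p(λ) = det(λ I - M) = λ^3 - 2λ^2 - 13λ - 104.
No integer candidate from the rational root theorem (±divisors of 104) is a root, so the roots are irrational. The cubic discriminant is Δ = -334568 < 0, so there is one real root and a complex-conjugate pair. p(6) = -38 and p(7) = 50 have opposite signs, so a root lies in (6, 7); Newton's method refines it to λ ≈ 6.4814. Dividing out (λ - (6.4814)) leaves approximately λ^2 + 4.4814λ + 16.0459. For λ^2 + 4.4814λ + 16.0459 the discriminant is -44.1005. It is negative, so the remaining roots are the complex-conjugate pair λ ≈ -2.2407 ± 3.3204i. Their product equals the constant term, so |λ|^2 ≈ 16.0459 and |λ| ≈ 4.0057.
Thus the eigenvalues (to 4 decimals) are 6.4814 (modulus 6.4814); -2.2407 ± 3.3204i (modulus 4.0057). The spectral radius is the largest modulus: r(A) ≈ 6.4814. (Cross-check: r(A) ≤ ||A||_2 ≈ 9.2725; equality holds whenever A is normal, though it can also hold for some non-normal A.)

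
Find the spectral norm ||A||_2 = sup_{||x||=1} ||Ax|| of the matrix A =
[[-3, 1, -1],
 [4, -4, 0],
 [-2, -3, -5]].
||A||_2 = sqrt((41 + sqrt(1641))/2) ≈ 6.3839 (= sqrt(largest eigenvalue of A^T A))

||A||_2 = sigma_max(A) = sqrt(lambda_max(A^T A)). Form the symmetric matrix M = A^T A =
[[29, -13, 13],
 [-13, 26, 14],
 [13, 14, 26]].
Its characteristic polynomial (trace, sum of principal 2x2 minors, determinant of M give the coefficients) is
  p(λ) = det(λ I - M) = λ^3 - 81λ^2 + 1650λ - 400.
By the rational root theorem any rational root is an integer divisor of 400. Testing λ = 40: p(40) = 64000 - 129600 + 66000 - 400 = 0, so λ = 40 is a root. Dividing out (λ - 40) leaves p(λ) = (λ - 40)(λ^2 - 41λ + 10). For λ^2 - 41λ + 10 the discriminant is 1641. It is nonnegative but not a perfect square, so the roots are real and irrational: λ = (41 ± sqrt(1641))/2 ≈ 40.7546, 0.2454.
So the eigenvalues of A^T A are ≈ 0.2454, 40, 40.7546 (all ≥ 0, as they must be for A^T A). The largest is λ_max = (41 + sqrt(1641))/2 ≈ 40.7546, hence ||A||_2 = sqrt(λ_max) = sqrt((41 + sqrt(1641))/2) ≈ 6.3839.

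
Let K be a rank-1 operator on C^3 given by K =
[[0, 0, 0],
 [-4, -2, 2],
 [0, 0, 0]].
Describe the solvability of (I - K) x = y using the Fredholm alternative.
(I - K) is invertible (det(I - K) = 3 ≠ 0), so for every y in C^3 the equation (I - K) x = y has a unique solution.

K has rank 1, so it is an outer product K = u v^T: every row of K is a multiple of one row vector. Reading off the entries, u = (0, 2, 0) and v = (-2, -1, 1) (row i of K equals u_i·v^T). A rank-one matrix u v^T satisfies K u = u (v·u) and kills the (2)-dimensional subspace v^⊥, so its characteristic polynomial is lambda^2 (lambda - v·u) with v·u = tr K = -2. Hence the eigenvalues of I - K are 1 (multiplicity 2) and 1 - (-2) = 3, so det(I - K) = 3. (Direct check: I - K =
[[1, 0, 0],
 [4, 3, -2],
 [0, 0, 1]]
has determinant 3.) The finite-dimensional Fredholm alternative says: either (I - K) is invertible, or ker(I - K) ≠ {0} and then range(I - K) = ker((I - K)^*)^⊥, with dim ker(I - K) = dim ker((I - K)^*). Since det(I - K) ≠ 0, 1 is not an eigenvalue of K and ker(I - K) = {0}, so we are in the first case: for every y there is a unique x = (I - K)^(-1) y. Explicitly, by the Sherman–Morrison formula, (I - u v^T)^(-1) = I + u v^T/(1 - v·u), i.e. (I - K)^(-1) = I + K/(3).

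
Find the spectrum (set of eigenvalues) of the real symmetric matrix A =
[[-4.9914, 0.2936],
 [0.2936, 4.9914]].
sigma(A) ≈ {-5, 5}

A is real symmetric, so its spectrum consists of real eigenvalues. Expanding the characteristic polynomial of the displayed matrix gives
  det(λ I - A) = p(λ) = λ^2 + (0)λ + (-25).
Solving p(λ) = 0 yields eigenvalues ≈ -5, 5. (A is shown rounded to 4 decimals, so these recover the underlying integer eigenvalues to within that precision.)
Verification: the trace of A = 0 equals the sum of eigenvalues 0, and det(A) ≈ -25.0003 matches the eigenvalue product -25.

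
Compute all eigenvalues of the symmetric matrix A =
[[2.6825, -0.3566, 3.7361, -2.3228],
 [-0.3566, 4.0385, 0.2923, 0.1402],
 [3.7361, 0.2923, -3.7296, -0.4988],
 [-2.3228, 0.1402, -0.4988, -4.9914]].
sigma(A) ≈ {-6, -5, 4, 5}

A is real symmetric, so its spectrum consists of real eigenvalues. Expanding the characteristic polynomial of the displayed matrix gives
  det(λ I - A) = p(λ) = λ^4 + (2)λ^3 + (-49)λ^2 + (-50)λ + (599.994).
Solving p(λ) = 0 yields eigenvalues ≈ -6, -5, 4, 5. (A is shown rounded to 4 decimals, so these recover the underlying integer eigenvalues to within that precision.)
Verification: the trace of A = -2 equals the sum of eigenvalues -2, and det(A) ≈ 599.9940 matches the eigenvalue product 600.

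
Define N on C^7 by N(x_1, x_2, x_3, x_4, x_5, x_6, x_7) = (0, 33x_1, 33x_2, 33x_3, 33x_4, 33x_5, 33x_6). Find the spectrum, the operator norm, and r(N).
sigma(N) = {0}; ||N|| = 33; r(N) = 0. (N is nilpotent with N^7 = 0.)

On C^7, N is a strictly lower-triangular matrix with 33 on the subdiagonal and zeros elsewhere, so its characteristic polynomial is lambda^7 and every eigenvalue is 0: sigma(N) = {0}. For the operator norm, N e_i = 33e_{i+1} for i = 1, ..., 6 and N e_7 = 0, so the singular values of N are 33 (with multiplicity 6) and 0; hence ||N|| = 33. The spectral radius r(N) = max|lambda| = 0. Note ||N|| > r(N) — characteristic of non-normal nilpotent operators. Indeed N^7 = 0.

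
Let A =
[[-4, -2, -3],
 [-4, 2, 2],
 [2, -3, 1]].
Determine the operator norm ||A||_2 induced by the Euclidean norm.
||A||_2 ≈ 6.1982 (= sqrt(largest eigenvalue of A^T A))

||A||_2 = sigma_max(A) = sqrt(lambda_max(A^T A)). Form the symmetric matrix M = A^T A =
[[36, -6, 6],
 [-6, 17, 7],
 [6, 7, 14]].
Its characteristic polynomial (trace, sum of principal 2x2 minors, determinant of M give the coefficients) is
  p(λ) = det(λ I - M) = λ^3 - 67λ^2 + 1233λ - 5184.
No integer candidate from the rational root theorem (±divisors of 5184) is a root, so the roots are irrational. The cubic discriminant is Δ = 72893925 > 0, so there are three distinct real roots. p(5) = -569 and p(6) = 18 have opposite signs, so a root lies in (5, 6); Newton's method refines it to λ ≈ 5.9666. p(22) = 162 and p(23) = -101 have opposite signs, so a root lies in (22, 23); Newton's method refines it to λ ≈ 22.6154. p(38) = -206 and p(39) = 315 have opposite signs, so a root lies in (38, 39); Newton's method refines it to λ ≈ 38.418. Check (Vieta): the three roots sum to 67, matching tr M = 67.
So the eigenvalues of A^T A are ≈ 5.9666, 22.6154, 38.418 (all ≥ 0, as they must be for A^T A). The largest is λ_max ≈ 38.418, hence ||A||_2 = sqrt(λ_max) ≈ 6.1982.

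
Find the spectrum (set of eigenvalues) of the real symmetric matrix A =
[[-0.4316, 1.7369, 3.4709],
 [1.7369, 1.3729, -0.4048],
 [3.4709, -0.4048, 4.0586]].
sigma(A) ≈ {-3, 2, 6}

A is real symmetric, so its spectrum consists of real eigenvalues. Expanding the characteristic polynomial of the displayed matrix gives
  det(λ I - A) = p(λ) = λ^3 + (-5)λ^2 + (-12)λ + (35.9985).
Solving p(λ) = 0 yields eigenvalues ≈ -3, 2, 6. (A is shown rounded to 4 decimals, so these recover the underlying integer eigenvalues to within that precision.)
Verification: the trace of A = 5 equals the sum of eigenvalues 5, and det(A) ≈ -35.9985 matches the eigenvalue product -36.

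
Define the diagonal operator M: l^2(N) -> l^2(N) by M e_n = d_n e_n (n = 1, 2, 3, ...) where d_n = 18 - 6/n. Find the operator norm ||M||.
||M|| = 18

For a diagonal operator on l^2 with entries d_n, ||M|| = sup_n |d_n|. Here d_1 = 12, d_2 = 15, ..., and d_n = 18 - 6/n increases monotonically toward 18. All terms lie in [12, 18), so |d_n| = d_n and the supremum is the limit 18, which is not attained by any individual d_n. Hence ||M|| = 18.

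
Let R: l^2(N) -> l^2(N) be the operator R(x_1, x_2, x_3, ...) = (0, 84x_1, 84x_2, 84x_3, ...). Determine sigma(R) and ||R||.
sigma(R) = closed disk {z in C : |z| ≤ 84}; ||R|| = 84

Note R = 84·U where U is the unit right shift (U x)_k = x_{k-1} (with x_0 := 0); so ||R|| = 84||U|| and sigma(R) = 84·sigma(U). ||R x||^2 = sum_{k≥1} |84x_k|^2 = 7056||x||^2, so ||R|| = 84 and sigma(R) ⊂ {|z| ≤ 84}. For any |lambda| < 84, the equation (R - lambda I) x = 0 forces x_1 = 0, then 84x_k = lambda x_{k+1} ⇒ x = 0, so R has no eigenvalues. But (R - lambda I) is not surjective for |lambda| < 84: solving (R - lambda I) x = e_1 would require x_n proportional to (lambda/84)^(-n), which is not in l^2. So every |lambda| < 84 lies in the residual spectrum. The boundary |lambda| = 84 is in the approximate point spectrum (the spectrum is closed). Hence sigma(R) is the closed disk of radius 84.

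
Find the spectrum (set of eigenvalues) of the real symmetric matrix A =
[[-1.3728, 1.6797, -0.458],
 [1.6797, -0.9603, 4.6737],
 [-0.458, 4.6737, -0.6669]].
sigma(A) ≈ {-6, -1, 4}

A is real symmetric, so its spectrum consists of real eigenvalues. Expanding the characteristic polynomial of the displayed matrix gives
  det(λ I - A) = p(λ) = λ^3 + (3)λ^2 + (-22)λ + (-24).
Solving p(λ) = 0 yields eigenvalues ≈ -6, -1, 4. (A is shown rounded to 4 decimals, so these recover the underlying integer eigenvalues to within that precision.)
Verification: the trace of A = -3 equals the sum of eigenvalues -3, and det(A) ≈ 23.9996 matches the eigenvalue product 24.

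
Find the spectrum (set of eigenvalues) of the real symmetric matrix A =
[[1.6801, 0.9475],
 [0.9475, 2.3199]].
sigma(A) ≈ {1, 3}

A is real symmetric, so its spectrum consists of real eigenvalues. Expanding the characteristic polynomial of the displayed matrix gives
  det(λ I - A) = p(λ) = λ^2 + (-4)λ + (3).
Solving p(λ) = 0 yields eigenvalues ≈ 1, 3. (A is shown rounded to 4 decimals, so these recover the underlying integer eigenvalues to within that precision.)
Verification: the trace of A = 4 equals the sum of eigenvalues 4, and det(A) ≈ 2.9999 matches the eigenvalue product 3.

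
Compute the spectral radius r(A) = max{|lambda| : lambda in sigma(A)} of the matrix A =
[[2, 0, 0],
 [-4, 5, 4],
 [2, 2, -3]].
r(A) = (2 + sqrt(96))/2 ≈ 5.899

The eigenvalues of A are the roots of its characteristic polynomial. With M = A (coefficients from the trace, the sum of principal 2x2 minors, and det A):
  p(λ) = det(λ I - M) = λ^3 - 4λ^2 - 19λ + 46.
By the rational root theorem any rational root is an integer divisor of 46. Testing λ = 2: p(2) = 8 - 16 - 38 + 46 = 0, so λ = 2 is a root. Dividing out (λ - 2) leaves p(λ) = (λ - 2)(λ^2 - 2λ - 23). For λ^2 - 2λ - 23 the discriminant is 96. It is nonnegative but not a perfect square, so the roots are real and irrational: λ = (2 ± sqrt(96))/2 ≈ 5.899, -3.899.
Thus the eigenvalues (to 4 decimals) are 5.899 (modulus 5.899); -3.899 (modulus 3.899); 2 (modulus 2). The spectral radius is the largest modulus: r(A) = (2 + sqrt(96))/2 ≈ 5.899. (Cross-check: r(A) ≤ ||A||_2 ≈ 7.791; equality holds whenever A is normal, though it can also hold for some non-normal A.)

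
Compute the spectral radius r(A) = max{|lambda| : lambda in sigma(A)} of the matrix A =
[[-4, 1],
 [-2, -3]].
r(A) = sqrt(14) ≈ 3.7417

The eigenvalues of A are the roots of its characteristic polynomial. With M = A (coefficients from the trace and determinant):
  p(λ) = det(λ I - M) = λ^2 + 7λ + 14.
For λ^2 + 7λ + 14 the discriminant is -7. It is negative, so the roots are the complex-conjugate pair λ = -7/2 ± (sqrt(7)/2) i ≈ -3.5 ± 1.3229i. For a conjugate pair the product of the roots equals the constant term, so |λ|^2 = 14 and |λ| = sqrt(14) ≈ 3.7417.
Thus the eigenvalues (to 4 decimals) are -3.5 ± 1.3229i (modulus 3.7417). The spectral radius is the largest modulus: r(A) = sqrt(14) ≈ 3.7417. (Cross-check: r(A) ≤ ||A||_2 ≈ 4.515; equality holds whenever A is normal, though it can also hold for some non-normal A.)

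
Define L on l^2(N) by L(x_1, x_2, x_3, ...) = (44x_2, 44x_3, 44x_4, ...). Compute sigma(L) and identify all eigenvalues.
sigma(L) = closed disk {z in C : |z| ≤ 44}; sigma_p(L) = open disk {z in C : |z| < 44}

Note L = 44·V where V is the unit left shift (V x)_k = x_{k+1}; so sigma(L) = 44·sigma(V) and ||L|| = 44||V||. ||L x||^2 = 1936sum_{k≥2} |x_k|^2 ≤ 1936||x||^2, with equality on {x : x_1 = 0}, so ||L|| = 44. For any lambda with |lambda| < 44, set r = lambda/44 (|r| < 1); the vector x = (1, r, r^2, ...) is in l^2 and satisfies L x = 44(r, r^2, ...) = lambda x, so lambda is an eigenvalue. On the boundary |lambda| = 44 the geometric series diverges, so no l^2 eigenvector exists, but these lambda lie in the approximate point spectrum. Hence sigma(L) is the closed disk of radius 44 and sigma_p(L) is the open disk.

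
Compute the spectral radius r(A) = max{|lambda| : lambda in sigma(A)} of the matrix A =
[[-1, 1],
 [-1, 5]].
r(A) = (4 + sqrt(32))/2 ≈ 4.8284

The eigenvalues of A are the roots of its characteristic polynomial. With M = A (coefficients from the trace and determinant):
  p(λ) = det(λ I - M) = λ^2 - 4λ - 4.
For λ^2 - 4λ - 4 the discriminant is 32. It is nonnegative but not a perfect square, so the roots are real and irrational: λ = (4 ± sqrt(32))/2 ≈ 4.8284, -0.8284.
Thus the eigenvalues (to 4 decimals) are 4.8284 (modulus 4.8284); -0.8284 (modulus 0.8284). The spectral radius is the largest modulus: r(A) = (4 + sqrt(32))/2 ≈ 4.8284. (Cross-check: r(A) ≤ ||A||_2 ≈ 5.2361; equality holds whenever A is normal, though it can also hold for some non-normal A.)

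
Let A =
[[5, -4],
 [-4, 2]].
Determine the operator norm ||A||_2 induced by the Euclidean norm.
||A||_2 = sqrt((61 + sqrt(3577))/2) ≈ 7.772 (= sqrt(largest eigenvalue of A^T A))

||A||_2 = sigma_max(A) = sqrt(lambda_max(A^T A)). Form the symmetric matrix M = A^T A =
[[41, -28],
 [-28, 20]].
Its characteristic polynomial (trace, determinant of M give the coefficients) is
  p(λ) = det(λ I - M) = λ^2 - 61λ + 36.
For λ^2 - 61λ + 36 the discriminant is 3577. It is nonnegative but not a perfect square, so the roots are real and irrational: λ = (61 ± sqrt(3577))/2 ≈ 60.404, 0.596.
So the eigenvalues of A^T A are ≈ 0.596, 60.404 (all ≥ 0, as they must be for A^T A). The largest is λ_max = (61 + sqrt(3577))/2 ≈ 60.404, hence ||A||_2 = sqrt(λ_max) = sqrt((61 + sqrt(3577))/2) ≈ 7.772.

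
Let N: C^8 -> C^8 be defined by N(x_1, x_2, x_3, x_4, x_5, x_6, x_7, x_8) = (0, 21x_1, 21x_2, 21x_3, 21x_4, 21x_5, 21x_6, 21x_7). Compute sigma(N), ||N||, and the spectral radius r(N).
sigma(N) = {0}; ||N|| = 21; r(N) = 0. (N is nilpotent with N^8 = 0.)

On C^8, N is a strictly lower-triangular matrix with 21 on the subdiagonal and zeros elsewhere, so its characteristic polynomial is lambda^8 and every eigenvalue is 0: sigma(N) = {0}. For the operator norm, N e_i = 21e_{i+1} for i = 1, ..., 7 and N e_8 = 0, so the singular values of N are 21 (with multiplicity 7) and 0; hence ||N|| = 21. The spectral radius r(N) = max|lambda| = 0. Note ||N|| > r(N) — characteristic of non-normal nilpotent operators. Indeed N^8 = 0.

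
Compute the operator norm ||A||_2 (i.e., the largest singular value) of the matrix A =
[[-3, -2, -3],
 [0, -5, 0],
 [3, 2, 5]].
||A||_2 ≈ 8.0087 (= sqrt(largest eigenvalue of A^T A))

||A||_2 = sigma_max(A) = sqrt(lambda_max(A^T A)). Form the symmetric matrix M = A^T A =
[[18, 12, 24],
 [12, 33, 16],
 [24, 16, 34]].
Its characteristic polynomial (trace, sum of principal 2x2 minors, determinant of M give the coefficients) is
  p(λ) = det(λ I - M) = λ^3 - 85λ^2 + 1352λ - 900.
No integer candidate from the rational root theorem (±divisors of 900) is a root, so the roots are irrational. The cubic discriminant is Δ = 2950285568 > 0, so there are three distinct real roots. p(0) = -900 and p(1) = 368 have opposite signs, so a root lies in (0, 1); Newton's method refines it to λ ≈ 0.6959. p(20) = 140 and p(21) = -732 have opposite signs, so a root lies in (20, 21); Newton's method refines it to λ ≈ 20.1643. p(64) = -388 and p(65) = 2480 have opposite signs, so a root lies in (64, 65); Newton's method refines it to λ ≈ 64.1398. Check (Vieta): the three roots sum to 85, matching tr M = 85.
So the eigenvalues of A^T A are ≈ 0.6959, 20.1643, 64.1398 (all ≥ 0, as they must be for A^T A). The largest is λ_max ≈ 64.1398, hence ||A||_2 = sqrt(λ_max) ≈ 8.0087.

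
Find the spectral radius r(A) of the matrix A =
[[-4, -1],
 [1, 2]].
r(A) = (2 + sqrt(32))/2 ≈ 3.8284

The eigenvalues of A are the roots of its characteristic polynomial. With M = A (coefficients from the trace and determinant):
  p(λ) = det(λ I - M) = λ^2 + 2λ - 7.
For λ^2 + 2λ - 7 the discriminant is 32. It is nonnegative but not a perfect square, so the roots are real and irrational: λ = (-2 ± sqrt(32))/2 ≈ 1.8284, -3.8284.
Thus the eigenvalues (to 4 decimals) are 1.8284 (modulus 1.8284); -3.8284 (modulus 3.8284). The spectral radius is the largest modulus: r(A) = (2 + sqrt(32))/2 ≈ 3.8284. (Cross-check: r(A) ≤ ||A||_2 ≈ 4.4142; equality holds whenever A is normal, though it can also hold for some non-normal A.)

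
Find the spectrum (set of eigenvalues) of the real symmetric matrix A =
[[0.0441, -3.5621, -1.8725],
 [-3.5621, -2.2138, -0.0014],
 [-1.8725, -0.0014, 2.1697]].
sigma(A) ≈ {-5, 1, 4}

A is real symmetric, so its spectrum consists of real eigenvalues. Expanding the characteristic polynomial of the displayed matrix gives
  det(λ I - A) = p(λ) = λ^3 + (0)λ^2 + (-21)λ + (19.9987).
Solving p(λ) = 0 yields eigenvalues ≈ -5, 1, 4. (A is shown rounded to 4 decimals, so these recover the underlying integer eigenvalues to within that precision.)
Verification: the trace of A = 0 equals the sum of eigenvalues 0, and det(A) ≈ -19.9987 matches the eigenvalue product -20.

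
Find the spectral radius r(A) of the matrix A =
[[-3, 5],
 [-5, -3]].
r(A) = sqrt(34) ≈ 5.831

The eigenvalues of A are the roots of its characteristic polynomial. With M = A (coefficients from the trace and determinant):
  p(λ) = det(λ I - M) = λ^2 + 6λ + 34.
For λ^2 + 6λ + 34 the discriminant is -100. It is negative, so the roots are the complex-conjugate pair λ = -3 ± (sqrt(100)/2) i ≈ -3 ± 5i. For a conjugate pair the product of the roots equals the constant term, so |λ|^2 = 34 and |λ| = sqrt(34) ≈ 5.831.
Thus the eigenvalues (to 4 decimals) are -3 ± 5i (modulus 5.831). The spectral radius is the largest modulus: r(A) = sqrt(34) ≈ 5.831. (Cross-check: r(A) ≤ ||A||_2 ≈ 5.831; equality holds whenever A is normal, though it can also hold for some non-normal A.)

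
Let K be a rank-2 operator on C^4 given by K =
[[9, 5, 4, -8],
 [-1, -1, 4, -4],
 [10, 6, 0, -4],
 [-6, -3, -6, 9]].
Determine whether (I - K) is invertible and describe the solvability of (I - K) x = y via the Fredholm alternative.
(I - K) is invertible (det(I - K) = -96 ≠ 0), so for every y in C^4 the equation (I - K) x = y has a unique solution.

K has rank 2 and factors as K = U V^T = u1 v1^T + u2 v2^T with u1 = (-3, -1, -2, 3), v1 = (-2, -1, -2, 3), u2 = (-1, 1, -2, 0), v2 = (-3, -2, 2, -1) (multiplying out reproduces the displayed K). The nonzero eigenvalues of U V^T coincide with those of the 2 x 2 matrix G = V^T U = [[v1·u1, v1·u2], [v2·u1, v2·u2]] = [[20, 5], [4, -3]], and by the Sylvester determinant identity det(I_4 - U V^T) = det(I_2 - V^T U) = det([[-19, -5], [-4, 4]]) = (-19)(4) - (-5)(-4) = -96. (Direct check: I - K =
[[-8, -5, -4, 8],
 [1, 2, -4, 4],
 [-10, -6, 1, 4],
 [6, 3, 6, -8]]
has determinant -96.) The finite-dimensional Fredholm alternative says: either (I - K) is invertible, or ker(I - K) ≠ {0} and then range(I - K) = ker((I - K)^*)^⊥, with dim ker(I - K) = dim ker((I - K)^*). Since det(I - K) ≠ 0, 1 is not an eigenvalue of K and ker(I - K) = {0}, so we are in the first case: for every y there is a unique x = (I - K)^(-1) y. (Explicitly, by the Woodbury identity, (I - U V^T)^(-1) = I + U (I_2 - G)^(-1) V^T.)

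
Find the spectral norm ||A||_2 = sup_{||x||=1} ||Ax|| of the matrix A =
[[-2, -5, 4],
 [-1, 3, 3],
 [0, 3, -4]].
||A||_2 ≈ 8.2214 (= sqrt(largest eigenvalue of A^T A))

||A||_2 = sigma_max(A) = sqrt(lambda_max(A^T A)). Form the symmetric matrix M = A^T A =
[[5, 7, -11],
 [7, 43, -23],
 [-11, -23, 41]].
Its characteristic polynomial (trace, sum of principal 2x2 minors, determinant of M give the coefficients) is
  p(λ) = det(λ I - M) = λ^3 - 89λ^2 + 1484λ - 2500.
No integer candidate from the rational root theorem (±divisors of 2500) is a root, so the roots are irrational. The cubic discriminant is Δ = 3096458160 > 0, so there are three distinct real roots. p(1) = -1104 and p(2) = 120 have opposite signs, so a root lies in (1, 2); Newton's method refines it to λ ≈ 1.8955. p(19) = 426 and p(20) = -420 have opposite signs, so a root lies in (19, 20); Newton's method refines it to λ ≈ 19.5125. p(67) = -1830 and p(68) = 1308 have opposite signs, so a root lies in (67, 68); Newton's method refines it to λ ≈ 67.5919. Check (Vieta): the three roots sum to 89, matching tr M = 89.
So the eigenvalues of A^T A are ≈ 1.8955, 19.5125, 67.5919 (all ≥ 0, as they must be for A^T A). The largest is λ_max ≈ 67.5919, hence ||A||_2 = sqrt(λ_max) ≈ 8.2214.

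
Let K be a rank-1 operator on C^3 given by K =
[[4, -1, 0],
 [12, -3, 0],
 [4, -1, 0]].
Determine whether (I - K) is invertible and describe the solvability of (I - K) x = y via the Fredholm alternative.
(I - K) is singular (det(I - K) = 0, i.e. 1 ∈ sigma(K)). (I - K) x = y is solvable iff y ⊥ ker((I - K)^*) = span{(4, -1, 0)}, i.e. iff 4y_1 - y_2 = 0. When solvable, the solutions are x = y + c·(1, 3, 1), c arbitrary (ker(I - K) = span{(1, 3, 1)}, dimension 1).

K has rank 1, so it is an outer product K = u v^T: every row of K is a multiple of one row vector. Reading off the entries, u = (1, 3, 1) and v = (4, -1, 0) (row i of K equals u_i·v^T). A rank-one matrix u v^T satisfies K u = u (v·u) and kills the (2)-dimensional subspace v^⊥, so its characteristic polynomial is lambda^2 (lambda - v·u) with v·u = tr K = 1. Hence the eigenvalues of I - K are 1 (multiplicity 2) and 1 - (1) = 0, so det(I - K) = 0. (Direct check: I - K =
[[-3, 1, 0],
 [-12, 4, 0],
 [-4, 1, 1]]
has determinant 0.) So 1 is an eigenvalue of K and (I - K) is not invertible. The finite-dimensional Fredholm alternative says: either (I - K) is invertible, or ker(I - K) ≠ {0} and then range(I - K) = ker((I - K)^*)^⊥, with dim ker(I - K) = dim ker((I - K)^*). We are in the second case, so we need both kernels. Kernel of I - K: (I - K) u = u - u (v·u) = u - u = 0, so ker(I - K) = span{u} = span{(1, 3, 1)} (it is exactly 1-dimensional because rank(I - K) = 2). Kernel of the adjoint: K is real, so (I - K)^* = I - K^T = I - v u^T, and (I - v u^T) v = v - v (u·v) = 0; hence ker((I - K)^*) = span{v} = span{(4, -1, 0)}. Therefore (I - K) x = y is solvable iff <y, v> = 0, i.e. iff 4y_1 - y_2 = 0. When this holds, K y = u (v·y) = 0, so (I - K) y = y and x = y is a particular solution; the full solution set is the line x = y + c·u = y + c·(1, 3, 1), c ∈ C.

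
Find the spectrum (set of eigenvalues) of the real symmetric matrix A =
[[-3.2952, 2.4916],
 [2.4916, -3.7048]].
sigma(A) ≈ {-6, -1}

A is real symmetric, so its spectrum consists of real eigenvalues. Expanding the characteristic polynomial of the displayed matrix gives
  det(λ I - A) = p(λ) = λ^2 + (7)λ + (6).
Solving p(λ) = 0 yields eigenvalues ≈ -6, -1. (A is shown rounded to 4 decimals, so these recover the underlying integer eigenvalues to within that precision.)
Verification: the trace of A = -7 equals the sum of eigenvalues -7, and det(A) ≈ 6.0000 matches the eigenvalue product 6.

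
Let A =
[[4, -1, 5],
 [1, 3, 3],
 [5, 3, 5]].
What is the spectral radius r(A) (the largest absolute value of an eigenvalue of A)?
r(A) ≈ 10.1811

The eigenvalues of A are the roots of its characteristic polynomial. With M = A (coefficients from the trace, the sum of principal 2x2 minors, and det A):
  p(λ) = det(λ I - M) = λ^3 - 12λ^2 + 14λ + 46.
No integer candidate from the rational root theorem (±divisors of 46) is a root, so the roots are irrational. The cubic discriminant is Δ = 138964 > 0, so there are three distinct real roots. p(-2) = -38 and p(-1) = 19 have opposite signs, so a root lies in (-2, -1); Newton's method refines it to λ ≈ -1.4025. p(3) = 7 and p(4) = -26 have opposite signs, so a root lies in (3, 4); Newton's method refines it to λ ≈ 3.2214. p(10) = -14 and p(11) = 79 have opposite signs, so a root lies in (10, 11); Newton's method refines it to λ ≈ 10.1811. Check (Vieta): the three roots sum to 12, matching tr M = 12.
Thus the eigenvalues (to 4 decimals) are -1.4025 (modulus 1.4025); 3.2214 (modulus 3.2214); 10.1811 (modulus 10.1811). The spectral radius is the largest modulus: r(A) ≈ 10.1811. (Cross-check: r(A) ≤ ||A||_2 ≈ 10.2787; equality holds whenever A is normal, though it can also hold for some non-normal A.)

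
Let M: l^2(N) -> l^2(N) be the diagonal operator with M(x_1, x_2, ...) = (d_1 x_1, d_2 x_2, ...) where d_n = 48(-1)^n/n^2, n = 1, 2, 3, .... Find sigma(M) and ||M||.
sigma(M) = {48(-1)^n/n^2 : n ≥ 1} ∪ {0}; ||M|| = 48

A bounded diagonal operator on l^2 with diagonal entries d_n has spectrum equal to the closure of {d_n : n ≥ 1}: every d_n is an eigenvalue (with eigenvector e_n), so {d_n} ⊂ sigma(M); the spectrum is closed, so its closure is too; and for lambda not in the closure, (M - lambda I) has bounded inverse (the diagonal entries 1/(d_n - lambda) are bounded). For our sequence d_n = 48(-1)^n/n^2, n = 1, 2, 3, ...:
  - {d_n} = {48(-1)^n/n^2 : n ≥ 1}; the only limit point is 0
  - closure = {48(-1)^n/n^2 : n ≥ 1} ∪ {0}
For the norm: a diagonal operator has ||M|| = sup_n |d_n|. Here |d_n| = 48/n^2 is decreasing, so sup_n |d_n| = |d_1| = 48. So ||M|| = 48.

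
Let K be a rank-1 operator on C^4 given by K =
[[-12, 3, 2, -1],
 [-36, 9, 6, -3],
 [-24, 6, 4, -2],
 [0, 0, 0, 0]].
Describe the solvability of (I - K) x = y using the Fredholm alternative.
(I - K) is singular (det(I - K) = 0, i.e. 1 ∈ sigma(K)). (I - K) x = y is solvable iff y ⊥ ker((I - K)^*) = span{(-12, 3, 2, -1)}, i.e. iff -12y_1 + 3y_2 + 2y_3 - y_4 = 0. When solvable, the solutions are x = y + c·(1, 3, 2, 0), c arbitrary (ker(I - K) = span{(1, 3, 2, 0)}, dimension 1).

K has rank 1, so it is an outer product K = u v^T: every row of K is a multiple of one row vector. Reading off the entries, u = (1, 3, 2, 0) and v = (-12, 3, 2, -1) (row i of K equals u_i·v^T). A rank-one matrix u v^T satisfies K u = u (v·u) and kills the (3)-dimensional subspace v^⊥, so its characteristic polynomial is lambda^3 (lambda - v·u) with v·u = tr K = 1. Hence the eigenvalues of I - K are 1 (multiplicity 3) and 1 - (1) = 0, so det(I - K) = 0. (Direct check: I - K =
[[13, -3, -2, 1],
 [36, -8, -6, 3],
 [24, -6, -3, 2],
 [0, 0, 0, 1]]
has determinant 0.) So 1 is an eigenvalue of K and (I - K) is not invertible. The finite-dimensional Fredholm alternative says: either (I - K) is invertible, or ker(I - K) ≠ {0} and then range(I - K) = ker((I - K)^*)^⊥, with dim ker(I - K) = dim ker((I - K)^*). We are in the second case, so we need both kernels. Kernel of I - K: (I - K) u = u - u (v·u) = u - u = 0, so ker(I - K) = span{u} = span{(1, 3, 2, 0)} (it is exactly 1-dimensional because rank(I - K) = 3). Kernel of the adjoint: K is real, so (I - K)^* = I - K^T = I - v u^T, and (I - v u^T) v = v - v (u·v) = 0; hence ker((I - K)^*) = span{v} = span{(-12, 3, 2, -1)}. Therefore (I - K) x = y is solvable iff <y, v> = 0, i.e. iff -12y_1 + 3y_2 + 2y_3 - y_4 = 0. When this holds, K y = u (v·y) = 0, so (I - K) y = y and x = y is a particular solution; the full solution set is the line x = y + c·u = y + c·(1, 3, 2, 0), c ∈ C.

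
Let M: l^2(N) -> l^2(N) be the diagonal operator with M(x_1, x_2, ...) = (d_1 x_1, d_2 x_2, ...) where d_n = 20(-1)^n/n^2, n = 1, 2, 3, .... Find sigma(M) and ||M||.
sigma(M) = {20(-1)^n/n^2 : n ≥ 1} ∪ {0}; ||M|| = 20

A bounded diagonal operator on l^2 with diagonal entries d_n has spectrum equal to the closure of {d_n : n ≥ 1}: every d_n is an eigenvalue (with eigenvector e_n), so {d_n} ⊂ sigma(M); the spectrum is closed, so its closure is too; and for lambda not in the closure, (M - lambda I) has bounded inverse (the diagonal entries 1/(d_n - lambda) are bounded). For our sequence d_n = 20(-1)^n/n^2, n = 1, 2, 3, ...:
  - {d_n} = {20(-1)^n/n^2 : n ≥ 1}; the only limit point is 0
  - closure = {20(-1)^n/n^2 : n ≥ 1} ∪ {0}
For the norm: a diagonal operator has ||M|| = sup_n |d_n|. Here |d_n| = 20/n^2 is decreasing, so sup_n |d_n| = |d_1| = 20. So ||M|| = 20.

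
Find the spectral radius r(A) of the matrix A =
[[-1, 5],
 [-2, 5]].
r(A) = sqrt(5) ≈ 2.2361

The eigenvalues of A are the roots of its characteristic polynomial. With M = A (coefficients from the trace and determinant):
  p(λ) = det(λ I - M) = λ^2 - 4λ + 5.
For λ^2 - 4λ + 5 the discriminant is -4. It is negative, so the roots are the complex-conjugate pair λ = 2 ± (sqrt(4)/2) i ≈ 2 ± 1i. For a conjugate pair the product of the roots equals the constant term, so |λ|^2 = 5 and |λ| = sqrt(5) ≈ 2.2361.
Thus the eigenvalues (to 4 decimals) are 2 ± 1i (modulus 2.2361). The spectral radius is the largest modulus: r(A) = sqrt(5) ≈ 2.2361. (Cross-check: r(A) ≤ ||A||_2 ≈ 7.3852; equality holds whenever A is normal, though it can also hold for some non-normal A.)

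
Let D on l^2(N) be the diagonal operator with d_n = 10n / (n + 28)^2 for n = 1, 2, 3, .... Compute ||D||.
||D|| = 5/56 (attained at n = 28)

For D diagonal, ||D|| = sup_n |d_n|. Treat f(x) = 10x / (x + 28)^2 for real x > 0. By the quotient rule, f'(x) = 10(28 - x)/(x + 28)^3, which is positive for x < 28 and negative for x > 28. So f has a unique maximum at x = 28, and since 28 is a positive integer, the supremum over n ≥ 1 is attained at n = 28: d_28 = 10·28/(28 + 28)^2 = 10·28/3136 = 5/56. Hence ||D|| = 5/56.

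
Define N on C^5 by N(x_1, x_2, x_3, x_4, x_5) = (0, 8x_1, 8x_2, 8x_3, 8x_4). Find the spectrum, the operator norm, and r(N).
sigma(N) = {0}; ||N|| = 8; r(N) = 0. (N is nilpotent with N^5 = 0.)

On C^5, N is a strictly lower-triangular matrix with 8 on the subdiagonal and zeros elsewhere, so its characteristic polynomial is lambda^5 and every eigenvalue is 0: sigma(N) = {0}. For the operator norm, N e_i = 8e_{i+1} for i = 1, ..., 4 and N e_5 = 0, so the singular values of N are 8 (with multiplicity 4) and 0; hence ||N|| = 8. The spectral radius r(N) = max|lambda| = 0. Note ||N|| > r(N) — characteristic of non-normal nilpotent operators. Indeed N^5 = 0.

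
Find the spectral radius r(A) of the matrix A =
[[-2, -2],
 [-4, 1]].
r(A) = (1 + sqrt(41))/2 ≈ 3.7016

The eigenvalues of A are the roots of its characteristic polynomial. With M = A (coefficients from the trace and determinant):
  p(λ) = det(λ I - M) = λ^2 + λ - 10.
For λ^2 + λ - 10 the discriminant is 41. It is nonnegative but not a perfect square, so the roots are real and irrational: λ = (-1 ± sqrt(41))/2 ≈ 2.7016, -3.7016.
Thus the eigenvalues (to 4 decimals) are 2.7016 (modulus 2.7016); -3.7016 (modulus 3.7016). The spectral radius is the largest modulus: r(A) = (1 + sqrt(41))/2 ≈ 3.7016. (Cross-check: r(A) ≤ ||A||_2 ≈ 4.4721; equality holds whenever A is normal, though it can also hold for some non-normal A.)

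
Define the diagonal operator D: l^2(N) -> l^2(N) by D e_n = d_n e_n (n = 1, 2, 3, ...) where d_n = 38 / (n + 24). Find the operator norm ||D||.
||D|| = 38/25 (attained at n = 1)

For D diagonal, ||D|| = sup_n |d_n| = sup_n 38/(n + 24). This is positive and strictly decreasing in n, so the supremum is attained at n = 1: d_1 = 38/(1 + 24) = 38/25. Hence ||D|| = 38/25.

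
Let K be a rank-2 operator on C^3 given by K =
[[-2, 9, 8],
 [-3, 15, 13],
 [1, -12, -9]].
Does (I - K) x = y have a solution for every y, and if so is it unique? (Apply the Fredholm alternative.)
(I - K) is invertible (det(I - K) = 25 ≠ 0), so for every y in C^3 the equation (I - K) x = y has a unique solution.

K has rank 2 and factors as K = U V^T = u1 v1^T + u2 v2^T with u1 = (2, 3, -1), v1 = (-1, 3, 3), u2 = (-1, -2, 3), v2 = (0, -3, -2) (multiplying out reproduces the displayed K). The nonzero eigenvalues of U V^T coincide with those of the 2 x 2 matrix G = V^T U = [[v1·u1, v1·u2], [v2·u1, v2·u2]] = [[4, 4], [-7, 0]], and by the Sylvester determinant identity det(I_3 - U V^T) = det(I_2 - V^T U) = det([[-3, -4], [7, 1]]) = (-3)(1) - (-4)(7) = 25. (Direct check: I - K =
[[3, -9, -8],
 [3, -14, -13],
 [-1, 12, 10]]
has determinant 25.) The finite-dimensional Fredholm alternative says: either (I - K) is invertible, or ker(I - K) ≠ {0} and then range(I - K) = ker((I - K)^*)^⊥, with dim ker(I - K) = dim ker((I - K)^*). Since det(I - K) ≠ 0, 1 is not an eigenvalue of K and ker(I - K) = {0}, so we are in the first case: for every y there is a unique x = (I - K)^(-1) y. (Explicitly, by the Woodbury identity, (I - U V^T)^(-1) = I + U (I_2 - G)^(-1) V^T.)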